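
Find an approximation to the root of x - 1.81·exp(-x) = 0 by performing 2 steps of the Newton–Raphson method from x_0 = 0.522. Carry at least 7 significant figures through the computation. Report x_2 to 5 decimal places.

Newton update: x ← x − f(x)/f'(x).
f'(x) = 1 + 1.81·exp(-x)
x_0 = 0.522000: f = -0.551932, f' = 2.073932 → x_1 = 0.522000 - (-0.551932)/(2.073932) = 0.788128
x_1 = 0.788128: f = -0.034870, f' = 1.822998 → x_2 = 0.788128 - (-0.034870)/(1.822998) = 0.807256

0.80726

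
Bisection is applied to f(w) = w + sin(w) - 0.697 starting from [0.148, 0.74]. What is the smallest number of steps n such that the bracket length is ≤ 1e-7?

Initial width b − a = 0.74 − 0.148 = 0.592000.
After n steps the width is (b−a)/2^n; need (b−a)/2^n ≤ 1e-7.
So n ≥ log₂(0.592000/1e-7) = log₂(5920000.0000) ≈ 22.4972.
Hence n = 23.

23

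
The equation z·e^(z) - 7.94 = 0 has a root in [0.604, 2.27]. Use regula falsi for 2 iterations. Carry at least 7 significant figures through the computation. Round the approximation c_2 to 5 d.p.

1.41295

f(0.604000) = -6.835029, f(2.270000) = 14.032240
step 1: c = 1.149695, f(c) = -4.310151 < 0 → new bracket [1.149695, 2.270000]
step 2: c = 1.412947, f(c) = -2.135547 < 0 → new bracket [1.412947, 2.270000]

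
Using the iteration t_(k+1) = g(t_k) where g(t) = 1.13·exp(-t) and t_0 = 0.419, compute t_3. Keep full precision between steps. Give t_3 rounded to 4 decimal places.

t_1 = g(0.419000) = 0.743206
t_2 = g(0.743206) = 0.537413
t_3 = g(0.537413) = 0.660211

0.6602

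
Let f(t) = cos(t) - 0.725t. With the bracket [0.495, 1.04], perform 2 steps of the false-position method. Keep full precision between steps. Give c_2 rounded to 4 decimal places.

f(0.495000) = 0.521094, f(1.040000) = -0.247780
step 1: c = 0.864366, f(c) = 0.022456 > 0 → new bracket [0.864366, 1.040000]
step 2: c = 0.878962, f(c) = 0.000704 > 0 → new bracket [0.878962, 1.040000]

0.8790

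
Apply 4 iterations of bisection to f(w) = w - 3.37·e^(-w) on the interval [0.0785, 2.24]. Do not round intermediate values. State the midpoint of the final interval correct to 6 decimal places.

f(0.078500) = -3.037072, f(2.240000) = 1.881235 (opposite signs)
step 1: m = 1.159250, f(m) = 0.102009 > 0 → root in [0.078500, 1.159250]
step 2: m = 0.618875, f(m) = -1.196038 < 0 → root in [0.618875, 1.159250]
step 3: m = 0.889063, f(m) = -0.496145 < 0 → root in [0.889063, 1.159250]
step 4: m = 1.024156, f(m) = -0.186008 < 0 → root in [1.024156, 1.159250]
Midpoint of [1.024156, 1.159250] = 1.091703

1.091703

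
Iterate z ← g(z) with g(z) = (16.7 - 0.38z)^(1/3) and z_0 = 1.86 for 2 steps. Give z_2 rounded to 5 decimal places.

z_1 = g(1.860000) = 2.519485
z_2 = g(2.519485) = 2.506256

2.50626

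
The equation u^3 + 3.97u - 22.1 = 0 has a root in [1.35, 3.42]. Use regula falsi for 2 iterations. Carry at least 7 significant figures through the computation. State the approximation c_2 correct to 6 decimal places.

f(1.350000) = -14.280125, f(3.420000) = 31.479088
step 1: c = 1.995987, f(c) = -6.223990 < 0 → new bracket [1.995987, 3.420000]
step 2: c = 2.231062, f(c) = -2.137269 < 0 → new bracket [2.231062, 3.420000]

2.231062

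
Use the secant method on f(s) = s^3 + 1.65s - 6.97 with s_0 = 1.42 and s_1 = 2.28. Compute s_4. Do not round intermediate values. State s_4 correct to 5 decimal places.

f(s_0) = -1.763712, f(s_1) = 8.644352
s_2 = 2.280000 - (8.644352)·(2.280000 - 1.420000)/(8.644352 - (-1.763712)) = 1.565732; f(s_2) = -0.548120
s_3 = 1.565732 - (-0.548120)·(1.565732 - 2.280000)/(-0.548120 - (8.644352)) = 1.608322; f(s_3) = -0.156022
s_4 = 1.608322 - (-0.156022)·(1.608322 - 1.565732)/(-0.156022 - (-0.548120)) = 1.625269; f(s_4) = 0.004842

1.62527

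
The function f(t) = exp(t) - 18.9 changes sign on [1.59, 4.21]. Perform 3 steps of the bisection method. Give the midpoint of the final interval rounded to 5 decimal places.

3.06375

f(1.590000) = -13.996251, f(4.210000) = 48.456540 (opposite signs)
step 1: m = 2.900000, f(m) = -0.725855 < 0 → root in [2.900000, 4.210000]
step 2: m = 3.555000, f(m) = 16.087820 > 0 → root in [2.900000, 3.555000]
step 3: m = 3.227500, f(m) = 6.316537 > 0 → root in [2.900000, 3.227500]
Midpoint of [2.900000, 3.227500] = 3.063750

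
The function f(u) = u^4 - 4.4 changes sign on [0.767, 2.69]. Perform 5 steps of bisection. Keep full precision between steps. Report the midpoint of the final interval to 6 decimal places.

f(0.767000) = -4.053916, f(2.690000) = 47.961143 (opposite signs)
step 1: m = 1.728500, f(m) = 4.526424 > 0 → root in [0.767000, 1.728500]
step 2: m = 1.247750, f(m) = -1.976124 < 0 → root in [1.247750, 1.728500]
step 3: m = 1.488125, f(m) = 0.504081 > 0 → root in [1.247750, 1.488125]
step 4: m = 1.367938, f(m) = -0.898412 < 0 → root in [1.367938, 1.488125]
step 5: m = 1.428031, f(m) = -0.241365 < 0 → root in [1.428031, 1.488125]
Midpoint of [1.428031, 1.488125] = 1.458078

1.458078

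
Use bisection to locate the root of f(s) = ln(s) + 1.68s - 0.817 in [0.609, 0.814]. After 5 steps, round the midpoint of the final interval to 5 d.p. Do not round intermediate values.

f(0.609000) = -0.289817, f(0.814000) = 0.344725 (opposite signs)
step 1: m = 0.711500, f(m) = 0.037940 > 0 → root in [0.609000, 0.711500]
step 2: m = 0.660250, f(m) = -0.122917 < 0 → root in [0.660250, 0.711500]
step 3: m = 0.685875, f(m) = -0.041790 < 0 → root in [0.685875, 0.711500]
step 4: m = 0.698688, f(m) = -0.001757 < 0 → root in [0.698688, 0.711500]
step 5: m = 0.705094, f(m) = 0.018133 > 0 → root in [0.698688, 0.705094]
Midpoint of [0.698688, 0.705094] = 0.701891

0.70189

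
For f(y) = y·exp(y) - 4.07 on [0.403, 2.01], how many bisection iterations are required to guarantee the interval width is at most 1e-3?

11

Initial width b − a = 2.01 − 0.403 = 1.607000.
After n steps the width is (b−a)/2^n; need (b−a)/2^n ≤ 1e-3.
So n ≥ log₂(1.607000/1e-3) = log₂(1607.0000) ≈ 10.6502.
Hence n = 11.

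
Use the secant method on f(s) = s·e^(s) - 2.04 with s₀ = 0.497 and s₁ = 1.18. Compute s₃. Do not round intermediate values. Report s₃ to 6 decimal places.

0.841759

f(s_0) = -1.223040, f(s_1) = 1.800162
s_2 = 1.180000 - (1.800162)·(1.180000 - 0.497000)/(1.800162 - (-1.223040)) = 0.773309; f(s_2) = -0.364299
s_3 = 0.773309 - (-0.364299)·(0.773309 - 1.180000)/(-0.364299 - (1.800162)) = 0.841759; f(s_3) = -0.086746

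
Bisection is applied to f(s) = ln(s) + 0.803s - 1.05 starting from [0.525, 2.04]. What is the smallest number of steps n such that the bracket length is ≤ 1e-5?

18

Initial width b − a = 2.04 − 0.525 = 1.515000.
After n steps the width is (b−a)/2^n; need (b−a)/2^n ≤ 1e-5.
So n ≥ log₂(1.515000/1e-5) = log₂(151500.0000) ≈ 17.2090.
Hence n = 18.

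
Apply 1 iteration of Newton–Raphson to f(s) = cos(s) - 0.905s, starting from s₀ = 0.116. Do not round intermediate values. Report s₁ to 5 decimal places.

f'(s) = -sin(s) - 0.905
s_0 = 0.116000: f = 0.888300, f' = -1.020740 → s_1 = 0.116000 - (0.888300)/(-1.020740) = 0.986251

0.98625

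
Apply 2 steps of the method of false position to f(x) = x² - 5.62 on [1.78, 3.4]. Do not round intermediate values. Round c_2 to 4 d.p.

2.3493

False-position update: c = (a·f(b) − b·f(a))/(f(b) − f(a)); replace the endpoint whose sign matches f(c).
f(1.780000) = -2.451600, f(3.400000) = 5.940000
step 1: c = 2.253282, f(c) = -0.542721 < 0 → new bracket [2.253282, 3.400000]
step 2: c = 2.349283, f(c) = -0.100870 < 0 → new bracket [2.349283, 3.400000]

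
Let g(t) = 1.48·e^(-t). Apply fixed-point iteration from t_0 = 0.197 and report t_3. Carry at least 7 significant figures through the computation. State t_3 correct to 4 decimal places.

t_1 = g(0.197000) = 1.215362
t_2 = g(1.215362) = 0.438972
t_3 = g(0.438972) = 0.954154

0.9542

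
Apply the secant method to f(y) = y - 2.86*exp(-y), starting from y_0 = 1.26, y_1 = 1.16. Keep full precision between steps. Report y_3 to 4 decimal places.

Secant update: y_(k+1) = y_k − f(y_k)·(y_k − y_(k-1))/(f(y_k) − f(y_(k-1))).
f(y_0) = 0.448749, f(y_1) = 0.263430
y_2 = 1.160000 - (0.263430)·(1.160000 - 1.260000)/(0.263430 - (0.448749)) = 1.017852; f(y_2) = -0.015668
y_3 = 1.017852 - (-0.015668)·(1.017852 - 1.160000)/(-0.015668 - (0.263430)) = 1.025832; f(y_3) = 0.000527

1.0258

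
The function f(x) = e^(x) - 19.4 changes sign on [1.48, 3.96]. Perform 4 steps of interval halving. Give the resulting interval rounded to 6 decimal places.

f(1.480000) = -15.007054, f(3.960000) = 33.057326 (opposite signs)
step 1: m = 2.720000, f(m) = -4.219678 < 0 → root in [2.720000, 3.960000]
step 2: m = 3.340000, f(m) = 8.819127 > 0 → root in [2.720000, 3.340000]
step 3: m = 3.030000, f(m) = 1.297233 > 0 → root in [2.720000, 3.030000]
step 4: m = 2.875000, f(m) = -1.674576 < 0 → root in [2.875000, 3.030000]

[2.875000, 3.030000]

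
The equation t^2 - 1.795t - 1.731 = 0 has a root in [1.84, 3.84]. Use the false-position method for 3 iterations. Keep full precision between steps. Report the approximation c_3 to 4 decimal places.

2.4687

f(1.840000) = -1.648200, f(3.840000) = 6.121800
step 1: c = 2.264247, f(c) = -0.668509 < 0 → new bracket [2.264247, 3.840000]
step 2: c = 2.419381, f(c) = -0.220386 < 0 → new bracket [2.419381, 3.840000]
step 3: c = 2.468746, f(c) = -0.067692 < 0 → new bracket [2.468746, 3.840000]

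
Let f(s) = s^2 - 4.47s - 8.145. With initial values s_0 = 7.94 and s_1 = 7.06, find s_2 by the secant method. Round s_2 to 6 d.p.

6.096999

Secant update: s_(k+1) = s_k − f(s_k)·(s_k − s_(k-1))/(f(s_k) − f(s_(k-1))).
f(s_0) = 19.406800, f(s_1) = 10.140400
s_2 = 7.060000 - (10.140400)·(7.060000 - 7.940000)/(10.140400 - (19.406800)) = 6.096999; f(s_2) = 1.774812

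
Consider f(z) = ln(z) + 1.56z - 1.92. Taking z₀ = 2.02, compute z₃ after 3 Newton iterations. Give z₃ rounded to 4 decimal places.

1.1443

Newton update: z ← z − f(z)/f'(z).
f'(z) = 1/z + 1.56
z_0 = 2.020000: f = 1.934298, f' = 2.055050 → z_1 = 2.020000 - (1.934298)/(2.055050) = 1.078759
z_1 = 1.078759: f = -0.161325, f' = 2.486991 → z_2 = 1.078759 - (-0.161325)/(2.486991) = 1.143626
z_2 = 1.143626: f = -0.001739, f' = 2.434411 → z_3 = 1.143626 - (-0.001739)/(2.434411) = 1.144341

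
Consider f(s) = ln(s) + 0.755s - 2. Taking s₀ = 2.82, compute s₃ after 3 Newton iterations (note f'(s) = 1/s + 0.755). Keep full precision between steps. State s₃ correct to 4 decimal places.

s_0 = 2.820000: f = 1.165837, f' = 1.109610 → s_1 = 2.820000 - (1.165837)/(1.109610) = 1.769327
s_1 = 1.769327: f = -0.093559, f' = 1.320187 → s_2 = 1.769327 - (-0.093559)/(1.320187) = 1.840195
s_2 = 1.840195: f = -0.000781, f' = 1.298421 → s_3 = 1.840195 - (-0.000781)/(1.298421) = 1.840797

1.8408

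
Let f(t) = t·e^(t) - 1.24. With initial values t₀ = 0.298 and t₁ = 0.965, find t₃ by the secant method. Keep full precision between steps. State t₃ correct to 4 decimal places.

Secant update: t_(k+1) = t_k − f(t_k)·(t_k − t_(k-1))/(f(t_k) − f(t_(k-1))).
f(t_0) = -0.838546, f(t_1) = 1.292920
t_2 = 0.965000 - (1.292920)·(0.965000 - 0.298000)/(1.292920 - (-0.838546)) = 0.560406; f(t_2) = -0.258513
t_3 = 0.560406 - (-0.258513)·(0.560406 - 0.965000)/(-0.258513 - (1.292920)) = 0.627823; f(t_3) = -0.063756

0.6278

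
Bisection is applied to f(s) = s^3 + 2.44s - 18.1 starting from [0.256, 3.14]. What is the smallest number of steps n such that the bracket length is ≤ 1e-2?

Initial width b − a = 3.14 − 0.256 = 2.884000.
After n steps the width is (b−a)/2^n; need (b−a)/2^n ≤ 1e-2.
So n ≥ log₂(2.884000/1e-2) = log₂(288.4000) ≈ 8.1719.
Hence n = 9.

9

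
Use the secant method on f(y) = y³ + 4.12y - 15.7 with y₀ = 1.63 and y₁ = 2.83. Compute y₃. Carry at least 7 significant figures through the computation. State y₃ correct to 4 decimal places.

1.9396

f(y_0) = -4.653653, f(y_1) = 18.624787
y_2 = 2.830000 - (18.624787)·(2.830000 - 1.630000)/(18.624787 - (-4.653653)) = 1.869895; f(y_2) = -1.457930
y_3 = 1.869895 - (-1.457930)·(1.869895 - 2.830000)/(-1.457930 - (18.624787)) = 1.939595; f(y_3) = -0.412055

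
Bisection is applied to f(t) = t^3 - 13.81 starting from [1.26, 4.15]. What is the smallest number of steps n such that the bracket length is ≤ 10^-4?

15

Initial width b − a = 4.15 − 1.26 = 2.890000.
After n steps the width is (b−a)/2^n; need (b−a)/2^n ≤ 10^-4.
So n ≥ log₂(2.890000/10^-4) = log₂(28900.0000) ≈ 14.8188.
Hence n = 15.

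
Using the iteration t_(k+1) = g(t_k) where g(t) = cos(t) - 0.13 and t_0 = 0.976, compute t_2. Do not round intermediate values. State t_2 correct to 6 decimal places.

t_1 = g(0.976000) = 0.430340
t_2 = g(0.430340) = 0.778824

0.778824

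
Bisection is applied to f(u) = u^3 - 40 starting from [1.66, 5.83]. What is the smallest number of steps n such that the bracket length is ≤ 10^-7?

Initial width b − a = 5.83 − 1.66 = 4.170000.
After n steps the width is (b−a)/2^n; need (b−a)/2^n ≤ 10^-7.
So n ≥ log₂(4.170000/10^-7) = log₂(41700000.0000) ≈ 25.3135.
Hence n = 26.

26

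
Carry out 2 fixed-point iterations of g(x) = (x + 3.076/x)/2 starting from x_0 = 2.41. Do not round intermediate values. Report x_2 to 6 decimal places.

1.756017

x_1 = g(2.410000) = 1.843174
x_2 = g(1.843174) = 1.756017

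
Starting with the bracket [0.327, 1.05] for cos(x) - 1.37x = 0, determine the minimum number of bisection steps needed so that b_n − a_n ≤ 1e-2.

7

Initial width b − a = 1.05 − 0.327 = 0.723000.
After n steps the width is (b−a)/2^n; need (b−a)/2^n ≤ 1e-2.
So n ≥ log₂(0.723000/1e-2) = log₂(72.3000) ≈ 6.1759.
Hence n = 7.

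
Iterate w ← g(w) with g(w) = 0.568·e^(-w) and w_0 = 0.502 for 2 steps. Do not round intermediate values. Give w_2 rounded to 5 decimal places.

w_1 = g(0.502000) = 0.343821
w_2 = g(0.343821) = 0.402744

0.40274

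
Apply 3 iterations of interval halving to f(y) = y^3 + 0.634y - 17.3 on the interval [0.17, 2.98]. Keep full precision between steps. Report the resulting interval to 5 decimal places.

[2.27750, 2.62875]

f(0.170000) = -17.187307, f(2.980000) = 11.052912 (opposite signs)
step 1: m = 1.575000, f(m) = -12.394466 < 0 → root in [1.575000, 2.980000]
step 2: m = 2.277500, f(m) = -4.042658 < 0 → root in [2.277500, 2.980000]
step 3: m = 2.628750, f(m) = 2.532148 > 0 → root in [2.277500, 2.628750]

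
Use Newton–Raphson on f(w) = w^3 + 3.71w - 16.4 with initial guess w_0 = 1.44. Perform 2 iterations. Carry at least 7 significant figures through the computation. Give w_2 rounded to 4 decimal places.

2.0737

f'(w) = 3w^2 + 3.71
w_0 = 1.440000: f = -8.071616, f' = 9.930800 → w_1 = 1.440000 - (-8.071616)/(9.930800) = 2.252786
w_1 = 2.252786: f = 3.390827, f' = 18.935135 → w_2 = 2.252786 - (3.390827)/(18.935135) = 2.073710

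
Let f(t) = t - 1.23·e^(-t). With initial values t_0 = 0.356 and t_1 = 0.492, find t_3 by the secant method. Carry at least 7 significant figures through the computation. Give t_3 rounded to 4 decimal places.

f(t_0) = -0.505581, f(t_1) = -0.260025
t_2 = 0.492000 - (-0.260025)·(0.492000 - 0.356000)/(-0.260025 - (-0.505581)) = 0.636013; f(t_2) = -0.015147
t_3 = 0.636013 - (-0.015147)·(0.636013 - 0.492000)/(-0.015147 - (-0.260025)) = 0.644921; f(t_3) = -0.000464

0.6449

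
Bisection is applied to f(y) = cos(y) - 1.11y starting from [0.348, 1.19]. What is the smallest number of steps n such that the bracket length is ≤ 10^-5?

Initial width b − a = 1.19 − 0.348 = 0.842000.
After n steps the width is (b−a)/2^n; need (b−a)/2^n ≤ 10^-5.
So n ≥ log₂(0.842000/10^-5) = log₂(84200.0000) ≈ 16.3615.
Hence n = 17.

17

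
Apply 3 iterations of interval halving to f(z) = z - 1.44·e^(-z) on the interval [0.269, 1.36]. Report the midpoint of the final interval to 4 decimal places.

0.7463

f(0.269000) = -0.831366, f(1.360000) = 0.990408 (opposite signs)
step 1: m = 0.814500, f(m) = 0.176781 > 0 → root in [0.269000, 0.814500]
step 2: m = 0.541750, f(m) = -0.295940 < 0 → root in [0.541750, 0.814500]
step 3: m = 0.678125, f(m) = -0.052773 < 0 → root in [0.678125, 0.814500]
Midpoint of [0.678125, 0.814500] = 0.746312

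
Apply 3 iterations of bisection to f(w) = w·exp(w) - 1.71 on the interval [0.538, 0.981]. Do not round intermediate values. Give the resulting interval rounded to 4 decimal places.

[0.7595, 0.8149]

f(0.538000) = -0.788633, f(0.981000) = 0.906447 (opposite signs)
step 1: m = 0.759500, f(m) = -0.086791 < 0 → root in [0.759500, 0.981000]
step 2: m = 0.870250, f(m) = 0.367729 > 0 → root in [0.759500, 0.870250]
step 3: m = 0.814875, f(m) = 0.130716 > 0 → root in [0.759500, 0.814875]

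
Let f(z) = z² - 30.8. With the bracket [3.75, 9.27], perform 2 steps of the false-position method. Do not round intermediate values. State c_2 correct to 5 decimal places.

f(3.750000) = -16.737500, f(9.270000) = 55.132900
step 1: c = 5.035522, f(c) = -5.443515 < 0 → new bracket [5.035522, 9.270000]
step 2: c = 5.416041, f(c) = -1.466503 < 0 → new bracket [5.416041, 9.270000]

5.41604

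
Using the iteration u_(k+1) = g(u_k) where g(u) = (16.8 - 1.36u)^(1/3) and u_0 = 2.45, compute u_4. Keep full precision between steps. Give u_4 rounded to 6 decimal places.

2.384459

u_1 = g(2.450000) = 2.379219
u_2 = g(2.379219) = 2.384874
u_3 = g(2.384874) = 2.384423
u_4 = g(2.384423) = 2.384459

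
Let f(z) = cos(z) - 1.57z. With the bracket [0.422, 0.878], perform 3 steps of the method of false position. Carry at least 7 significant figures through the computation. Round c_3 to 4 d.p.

False-position update: c = (a·f(b) − b·f(a))/(f(b) − f(a)); replace the endpoint whose sign matches f(c).
f(0.422000) = 0.249732, f(0.878000) = -0.739769
step 1: c = 0.537086, f(c) = 0.015978 > 0 → new bracket [0.537086, 0.878000]
step 2: c = 0.544294, f(c) = 0.000952 > 0 → new bracket [0.544294, 0.878000]
step 3: c = 0.544723, f(c) = 0.000056 > 0 → new bracket [0.544723, 0.878000]

0.5447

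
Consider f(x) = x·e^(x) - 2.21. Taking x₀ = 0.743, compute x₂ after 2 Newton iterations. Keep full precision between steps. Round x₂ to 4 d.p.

f'(x) = (x + 1)·e^(x)
x_0 = 0.743000: f = -0.648041, f' = 3.664192 → x_1 = 0.743000 - (-0.648041)/(3.664192) = 0.919858
x_1 = 0.919858: f = 0.097862, f' = 4.816796 → x_2 = 0.919858 - (0.097862)/(4.816796) = 0.899541

0.8995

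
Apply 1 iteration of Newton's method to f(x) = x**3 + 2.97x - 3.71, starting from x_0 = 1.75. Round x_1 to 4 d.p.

1.1868

f'(x) = 3x**2 + 2.97
x_0 = 1.750000: f = 6.846875, f' = 12.157500 → x_1 = 1.750000 - (6.846875)/(12.157500) = 1.186819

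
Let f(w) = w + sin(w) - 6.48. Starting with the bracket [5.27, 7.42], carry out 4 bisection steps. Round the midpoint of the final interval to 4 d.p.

f(5.270000) = -2.058522, f(7.420000) = 1.847299 (opposite signs)
step 1: m = 6.345000, f(m) = -0.073225 < 0 → root in [6.345000, 7.420000]
step 2: m = 6.882500, f(m) = 0.966577 > 0 → root in [6.345000, 6.882500]
step 3: m = 6.613750, f(m) = 0.458327 > 0 → root in [6.345000, 6.613750]
step 4: m = 6.479375, f(m) = 0.194309 > 0 → root in [6.345000, 6.479375]
Midpoint of [6.345000, 6.479375] = 6.412187

6.4122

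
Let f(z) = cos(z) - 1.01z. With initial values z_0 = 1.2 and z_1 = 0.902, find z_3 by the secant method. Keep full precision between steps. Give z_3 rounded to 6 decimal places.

0.735097

Secant update: z_(k+1) = z_k − f(z_k)·(z_k − z_(k-1))/(f(z_k) − f(z_(k-1))).
f(z_0) = -0.849642, f(z_1) = -0.290978
z_2 = 0.902000 - (-0.290978)·(0.902000 - 1.200000)/(-0.290978 - (-0.849642)) = 0.746788; f(z_2) = -0.020381
z_3 = 0.746788 - (-0.020381)·(0.746788 - 0.902000)/(-0.020381 - (-0.290978)) = 0.735097; f(z_3) = -0.000683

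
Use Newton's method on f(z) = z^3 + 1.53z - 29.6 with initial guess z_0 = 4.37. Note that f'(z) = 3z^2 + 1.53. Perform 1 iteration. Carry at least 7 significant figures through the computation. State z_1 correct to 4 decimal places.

z_0 = 4.370000: f = 60.539553, f' = 58.820700 → z_1 = 4.370000 - (60.539553)/(58.820700) = 3.340778

3.3408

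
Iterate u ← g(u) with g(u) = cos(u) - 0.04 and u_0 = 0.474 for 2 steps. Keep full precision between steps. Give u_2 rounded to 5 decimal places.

0.62017

u_1 = g(0.474000) = 0.849750
u_2 = g(0.849750) = 0.620171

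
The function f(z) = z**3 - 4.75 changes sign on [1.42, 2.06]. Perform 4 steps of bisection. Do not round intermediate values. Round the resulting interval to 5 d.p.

f(1.420000) = -1.886712, f(2.060000) = 3.991816 (opposite signs)
step 1: m = 1.740000, f(m) = 0.518024 > 0 → root in [1.420000, 1.740000]
step 2: m = 1.580000, f(m) = -0.805688 < 0 → root in [1.580000, 1.740000]
step 3: m = 1.660000, f(m) = -0.175704 < 0 → root in [1.660000, 1.740000]
step 4: m = 1.700000, f(m) = 0.163000 > 0 → root in [1.660000, 1.700000]

[1.66000, 1.70000]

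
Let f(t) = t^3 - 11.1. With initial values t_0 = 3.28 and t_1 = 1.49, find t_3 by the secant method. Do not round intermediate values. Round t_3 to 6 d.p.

Secant update: t_(k+1) = t_k − f(t_k)·(t_k − t_(k-1))/(f(t_k) − f(t_(k-1))).
f(t_0) = 24.187552, f(t_1) = -7.792051
t_2 = 1.490000 - (-7.792051)·(1.490000 - 3.280000)/(-7.792051 - (24.187552)) = 1.926146; f(t_2) = -3.953926
t_3 = 1.926146 - (-3.953926)·(1.926146 - 1.490000)/(-3.953926 - (-7.792051)) = 2.375451; f(t_3) = 2.304114

2.375451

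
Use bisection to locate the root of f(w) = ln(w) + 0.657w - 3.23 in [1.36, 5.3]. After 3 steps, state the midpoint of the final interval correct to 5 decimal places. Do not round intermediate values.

3.08375

f(1.360000) = -2.028995, f(5.300000) = 1.919807 (opposite signs)
step 1: m = 3.330000, f(m) = 0.160782 > 0 → root in [1.360000, 3.330000]
step 2: m = 2.345000, f(m) = -0.837050 < 0 → root in [2.345000, 3.330000]
step 3: m = 2.837500, f(m) = -0.322839 < 0 → root in [2.837500, 3.330000]
Midpoint of [2.837500, 3.330000] = 3.083750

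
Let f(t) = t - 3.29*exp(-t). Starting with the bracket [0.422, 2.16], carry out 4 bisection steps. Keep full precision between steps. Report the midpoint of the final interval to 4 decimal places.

f(0.422000) = -1.735365, f(2.160000) = 1.780580 (opposite signs)
step 1: m = 1.291000, f(m) = 0.386264 > 0 → root in [0.422000, 1.291000]
step 2: m = 0.856500, f(m) = -0.540584 < 0 → root in [0.856500, 1.291000]
step 3: m = 1.073750, f(m) = -0.050524 < 0 → root in [1.073750, 1.291000]
step 4: m = 1.182375, f(m) = 0.173826 > 0 → root in [1.073750, 1.182375]
Midpoint of [1.073750, 1.182375] = 1.128062

1.1281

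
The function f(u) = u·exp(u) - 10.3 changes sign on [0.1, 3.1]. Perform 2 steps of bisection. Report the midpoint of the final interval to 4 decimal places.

1.9750

f(0.100000) = -10.189483, f(3.100000) = 58.513649 (opposite signs)
step 1: m = 1.600000, f(m) = -2.375148 < 0 → root in [1.600000, 3.100000]
step 2: m = 2.350000, f(m) = 14.341089 > 0 → root in [1.600000, 2.350000]
Midpoint of [1.600000, 2.350000] = 1.975000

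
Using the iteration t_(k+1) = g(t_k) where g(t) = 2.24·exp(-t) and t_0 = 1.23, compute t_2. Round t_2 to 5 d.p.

t_1 = g(1.230000) = 0.654735
t_2 = g(0.654735) = 1.163858

1.16386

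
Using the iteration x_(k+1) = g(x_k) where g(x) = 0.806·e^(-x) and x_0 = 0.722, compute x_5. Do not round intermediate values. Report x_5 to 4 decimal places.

x_1 = g(0.722000) = 0.391538
x_2 = g(0.391538) = 0.544869
x_3 = g(0.544869) = 0.467414
x_4 = g(0.467414) = 0.505056
x_5 = g(0.505056) = 0.486398

0.4864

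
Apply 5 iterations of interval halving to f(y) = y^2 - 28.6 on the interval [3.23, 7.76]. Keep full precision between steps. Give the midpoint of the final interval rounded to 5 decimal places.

5.28266

f(3.230000) = -18.167100, f(7.760000) = 31.617600 (opposite signs)
step 1: m = 5.495000, f(m) = 1.595025 > 0 → root in [3.230000, 5.495000]
step 2: m = 4.362500, f(m) = -9.568594 < 0 → root in [4.362500, 5.495000]
step 3: m = 4.928750, f(m) = -4.307423 < 0 → root in [4.928750, 5.495000]
step 4: m = 5.211875, f(m) = -1.436359 < 0 → root in [5.211875, 5.495000]
step 5: m = 5.353438, f(m) = 0.059293 > 0 → root in [5.211875, 5.353438]
Midpoint of [5.211875, 5.353438] = 5.282656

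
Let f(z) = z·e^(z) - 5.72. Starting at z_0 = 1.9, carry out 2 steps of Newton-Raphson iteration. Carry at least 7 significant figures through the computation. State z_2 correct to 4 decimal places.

Newton update: z ← z − f(z)/f'(z).
f'(z) = (z + 1)·e^(z)
z_0 = 1.900000: f = 6.983199, f' = 19.389094 → z_1 = 1.900000 - (6.983199)/(19.389094) = 1.539839
z_1 = 1.539839: f = 1.461559, f' = 11.845398 → z_2 = 1.539839 - (1.461559)/(11.845398) = 1.416453

1.4165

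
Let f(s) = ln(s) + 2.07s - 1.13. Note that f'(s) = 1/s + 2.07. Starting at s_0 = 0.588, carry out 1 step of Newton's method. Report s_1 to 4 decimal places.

Newton update: s ← s − f(s)/f'(s).
s_0 = 0.588000: f = -0.443868, f' = 3.770680 → s_1 = 0.588000 - (-0.443868)/(3.770680) = 0.705716

0.7057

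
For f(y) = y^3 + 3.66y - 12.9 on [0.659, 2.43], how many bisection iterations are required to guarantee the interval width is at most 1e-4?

Initial width b − a = 2.43 − 0.659 = 1.771000.
After n steps the width is (b−a)/2^n; need (b−a)/2^n ≤ 1e-4.
So n ≥ log₂(1.771000/1e-4) = log₂(17710.0000) ≈ 14.1123.
Hence n = 15.

15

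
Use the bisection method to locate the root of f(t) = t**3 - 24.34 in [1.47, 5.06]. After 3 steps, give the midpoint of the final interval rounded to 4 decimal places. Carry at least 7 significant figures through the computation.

3.0406

f(1.470000) = -21.163477, f(5.060000) = 105.214216 (opposite signs)
step 1: m = 3.265000, f(m) = 10.465635 > 0 → root in [1.470000, 3.265000]
step 2: m = 2.367500, f(m) = -11.070029 < 0 → root in [2.367500, 3.265000]
step 3: m = 2.816250, f(m) = -2.003578 < 0 → root in [2.816250, 3.265000]
Midpoint of [2.816250, 3.265000] = 3.040625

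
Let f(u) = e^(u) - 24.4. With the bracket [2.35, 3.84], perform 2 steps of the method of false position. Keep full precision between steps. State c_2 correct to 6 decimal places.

f(2.350000) = -13.914430, f(3.840000) = 22.125474
step 1: c = 2.925265, f(c) = -5.760832 < 0 → new bracket [2.925265, 3.840000]
step 2: c = 3.114234, f(c) = -1.883831 < 0 → new bracket [3.114234, 3.840000]

3.114234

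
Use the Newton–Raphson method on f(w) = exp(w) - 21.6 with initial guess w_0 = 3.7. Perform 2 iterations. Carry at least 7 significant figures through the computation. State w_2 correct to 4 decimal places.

f'(w) = exp(w)
w_0 = 3.700000: f = 18.847304, f' = 40.447304 → w_1 = 3.700000 - (18.847304)/(40.447304) = 3.234028
w_1 = 3.234028: f = 3.781693, f' = 25.381693 → w_2 = 3.234028 - (3.781693)/(25.381693) = 3.085035

3.0850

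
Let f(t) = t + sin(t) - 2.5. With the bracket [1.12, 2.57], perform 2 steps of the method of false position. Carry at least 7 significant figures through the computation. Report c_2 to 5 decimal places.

1.54497

f(1.120000) = -0.479900, f(2.570000) = 0.610972
step 1: c = 1.757888, f(c) = 0.240438 > 0 → new bracket [1.120000, 1.757888]
step 2: c = 1.544971, f(c) = 0.044637 > 0 → new bracket [1.120000, 1.544971]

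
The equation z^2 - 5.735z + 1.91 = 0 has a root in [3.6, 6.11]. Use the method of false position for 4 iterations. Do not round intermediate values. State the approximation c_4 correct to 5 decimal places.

5.37927

f(3.600000) = -5.776000, f(6.110000) = 4.201250
step 1: c = 5.053082, f(c) = -1.535789 < 0 → new bracket [5.053082, 6.110000]
step 2: c = 5.336016, f(c) = -0.218986 < 0 → new bracket [5.336016, 6.110000]
step 3: c = 5.374360, f(c) = -0.028208 < 0 → new bracket [5.374360, 6.110000]
step 4: c = 5.379267, f(c) = -0.003585 < 0 → new bracket [5.379267, 6.110000]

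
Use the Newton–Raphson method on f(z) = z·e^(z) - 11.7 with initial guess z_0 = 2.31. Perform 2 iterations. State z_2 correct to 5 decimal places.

1.85503

f'(z) = (z + 1)·e^(z)
z_0 = 2.310000: f = 11.571921, f' = 33.346346 → z_1 = 2.310000 - (11.571921)/(33.346346) = 1.962978
z_1 = 1.962978: f = 2.277382, f' = 21.097881 → z_2 = 1.962978 - (2.277382)/(21.097881) = 1.855034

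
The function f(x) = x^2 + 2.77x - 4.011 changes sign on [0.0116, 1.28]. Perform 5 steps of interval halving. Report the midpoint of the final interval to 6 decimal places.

f(0.011600) = -3.978733, f(1.280000) = 1.173000 (opposite signs)
step 1: m = 0.645800, f(m) = -1.805076 < 0 → root in [0.645800, 1.280000]
step 2: m = 0.962900, f(m) = -0.416591 < 0 → root in [0.962900, 1.280000]
step 3: m = 1.121450, f(m) = 0.353067 > 0 → root in [0.962900, 1.121450]
step 4: m = 1.042175, f(m) = -0.038047 < 0 → root in [1.042175, 1.121450]
step 5: m = 1.081813, f(m) = 0.155939 > 0 → root in [1.042175, 1.081813]
Midpoint of [1.042175, 1.081813] = 1.061994

1.061994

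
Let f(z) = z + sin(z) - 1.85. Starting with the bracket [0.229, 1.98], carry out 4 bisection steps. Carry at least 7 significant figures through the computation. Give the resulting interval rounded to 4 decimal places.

f(0.229000) = -1.393996, f(1.980000) = 1.047438 (opposite signs)
step 1: m = 1.104500, f(m) = 0.147740 > 0 → root in [0.229000, 1.104500]
step 2: m = 0.666750, f(m) = -0.564815 < 0 → root in [0.666750, 1.104500]
step 3: m = 0.885625, f(m) = -0.190064 < 0 → root in [0.885625, 1.104500]
step 4: m = 0.995063, f(m) = -0.016145 < 0 → root in [0.995063, 1.104500]

[0.9951, 1.1045]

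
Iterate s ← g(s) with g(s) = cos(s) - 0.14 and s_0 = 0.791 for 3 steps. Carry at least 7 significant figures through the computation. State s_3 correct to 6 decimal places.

s_1 = g(0.791000) = 0.563135
s_2 = g(0.563135) = 0.705586
s_3 = g(0.705586) = 0.621232

0.621232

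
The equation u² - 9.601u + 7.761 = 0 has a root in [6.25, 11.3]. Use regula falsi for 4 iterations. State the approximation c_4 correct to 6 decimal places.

False-position update: c = (a·f(b) − b·f(a))/(f(b) − f(a)); replace the endpoint whose sign matches f(c).
f(6.250000) = -13.182750, f(11.300000) = 26.959700
step 1: c = 7.908416, f(c) = -5.624657 < 0 → new bracket [7.908416, 11.300000]
step 2: c = 8.493866, f(c) = -1.642850 < 0 → new bracket [8.493866, 11.300000]
step 3: c = 8.655042, f(c) = -0.426305 < 0 → new bracket [8.655042, 11.300000]
step 4: c = 8.696215, f(c) = -0.107205 < 0 → new bracket [8.696215, 11.300000]

8.696215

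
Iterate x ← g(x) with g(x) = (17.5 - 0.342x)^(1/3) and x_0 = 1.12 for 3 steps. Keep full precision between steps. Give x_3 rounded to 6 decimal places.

2.552349

x_1 = g(1.120000) = 2.577165
x_2 = g(2.577165) = 2.551907
x_3 = g(2.551907) = 2.552349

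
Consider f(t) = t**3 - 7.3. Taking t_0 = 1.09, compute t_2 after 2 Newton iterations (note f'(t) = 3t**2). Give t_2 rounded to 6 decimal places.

Newton update: t ← t − f(t)/f'(t).
t_0 = 1.090000: f = -6.004971, f' = 3.564300 → t_1 = 1.090000 - (-6.004971)/(3.564300) = 2.774755
t_1 = 2.774755: f = 14.063567, f' = 23.097790 → t_2 = 2.774755 - (14.063567)/(23.097790) = 2.165884

2.165884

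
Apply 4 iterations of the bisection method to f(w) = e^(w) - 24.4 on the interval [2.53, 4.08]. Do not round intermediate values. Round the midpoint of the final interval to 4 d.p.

3.1597

f(2.530000) = -11.846494, f(4.080000) = 34.745470 (opposite signs)
step 1: m = 3.305000, f(m) = 2.848542 > 0 → root in [2.530000, 3.305000]
step 2: m = 2.917500, f(m) = -5.905008 < 0 → root in [2.917500, 3.305000]
step 3: m = 3.111250, f(m) = -1.950912 < 0 → root in [3.111250, 3.305000]
step 4: m = 3.208125, f(m) = 0.332669 > 0 → root in [3.111250, 3.208125]
Midpoint of [3.111250, 3.208125] = 3.159687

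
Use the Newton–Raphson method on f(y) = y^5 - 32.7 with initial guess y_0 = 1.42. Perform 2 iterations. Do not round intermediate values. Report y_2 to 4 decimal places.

2.3109

f'(y) = 5y^4
y_0 = 1.420000: f = -26.926466, f' = 20.329345 → y_1 = 1.420000 - (-26.926466)/(20.329345) = 2.744512
y_1 = 2.744512: f = 123.013355, f' = 283.681291 → y_2 = 2.744512 - (123.013355)/(283.681291) = 2.310880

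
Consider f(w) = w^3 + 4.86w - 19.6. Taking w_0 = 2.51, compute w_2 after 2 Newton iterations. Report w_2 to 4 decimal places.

f'(w) = 3w^2 + 4.86
w_0 = 2.510000: f = 8.411851, f' = 23.760300 → w_1 = 2.510000 - (8.411851)/(23.760300) = 2.155970
w_1 = 2.155970: f = 0.899415, f' = 18.804624 → w_2 = 2.155970 - (0.899415)/(18.804624) = 2.108141

2.1081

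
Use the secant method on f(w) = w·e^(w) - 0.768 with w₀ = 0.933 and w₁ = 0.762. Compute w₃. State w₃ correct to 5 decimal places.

f(w_0) = 1.603802, f(w_1) = 0.864628
w_2 = 0.762000 - (0.864628)·(0.762000 - 0.933000)/(0.864628 - (1.603802)) = 0.561977; f(w_2) = 0.217785
w_3 = 0.561977 - (0.217785)·(0.561977 - 0.762000)/(0.217785 - (0.864628)) = 0.494632; f(w_3) = 0.043144

0.49463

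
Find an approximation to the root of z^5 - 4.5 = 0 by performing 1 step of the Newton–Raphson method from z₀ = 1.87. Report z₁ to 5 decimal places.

1.56960

Newton update: z ← z − f(z)/f'(z).
f'(z) = 5z⁴
z_0 = 1.870000: f = 18.366939, f' = 61.141548 → z_1 = 1.870000 - (18.366939)/(61.141548) = 1.569600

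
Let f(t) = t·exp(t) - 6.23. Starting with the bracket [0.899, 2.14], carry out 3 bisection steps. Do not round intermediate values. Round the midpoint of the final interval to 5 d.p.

1.44194

f(0.899000) = -4.021027, f(2.140000) = 11.958797 (opposite signs)
step 1: m = 1.519500, f(m) = 0.714023 > 0 → root in [0.899000, 1.519500]
step 2: m = 1.209250, f(m) = -2.177839 < 0 → root in [1.209250, 1.519500]
step 3: m = 1.364375, f(m) = -0.890823 < 0 → root in [1.364375, 1.519500]
Midpoint of [1.364375, 1.519500] = 1.441937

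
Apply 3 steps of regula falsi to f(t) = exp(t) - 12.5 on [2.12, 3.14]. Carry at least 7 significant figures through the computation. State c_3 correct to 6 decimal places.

2.516575

f(2.120000) = -4.168863, f(3.140000) = 10.603867
step 1: c = 2.407844, f(c) = -1.390019 < 0 → new bracket [2.407844, 3.140000]
step 2: c = 2.492696, f(c) = -0.406158 < 0 → new bracket [2.492696, 3.140000]
step 3: c = 2.516575, f(c) = -0.113895 < 0 → new bracket [2.516575, 3.140000]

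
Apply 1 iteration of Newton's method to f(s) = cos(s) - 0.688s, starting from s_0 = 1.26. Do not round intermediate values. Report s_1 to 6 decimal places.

f'(s) = -sin(s) - 0.688
s_0 = 1.260000: f = -0.561063, f' = -1.640090 → s_1 = 1.260000 - (-0.561063)/(-1.640090) = 0.917907

0.917907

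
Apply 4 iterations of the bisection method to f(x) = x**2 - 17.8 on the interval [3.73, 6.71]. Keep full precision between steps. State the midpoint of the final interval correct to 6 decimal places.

f(3.730000) = -3.887100, f(6.710000) = 27.224100 (opposite signs)
step 1: m = 5.220000, f(m) = 9.448400 > 0 → root in [3.730000, 5.220000]
step 2: m = 4.475000, f(m) = 2.225625 > 0 → root in [3.730000, 4.475000]
step 3: m = 4.102500, f(m) = -0.969494 < 0 → root in [4.102500, 4.475000]
step 4: m = 4.288750, f(m) = 0.593377 > 0 → root in [4.102500, 4.288750]
Midpoint of [4.102500, 4.288750] = 4.195625

4.195625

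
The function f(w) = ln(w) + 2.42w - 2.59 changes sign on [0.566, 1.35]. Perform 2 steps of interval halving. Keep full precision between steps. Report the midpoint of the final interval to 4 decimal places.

f(0.566000) = -1.789441, f(1.350000) = 0.977105 (opposite signs)
step 1: m = 0.958000, f(m) = -0.314548 < 0 → root in [0.958000, 1.350000]
step 2: m = 1.154000, f(m) = 0.345914 > 0 → root in [0.958000, 1.154000]
Midpoint of [0.958000, 1.154000] = 1.056000

1.0560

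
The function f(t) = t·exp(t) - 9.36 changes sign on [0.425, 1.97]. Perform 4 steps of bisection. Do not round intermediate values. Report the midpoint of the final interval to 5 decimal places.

1.72859

f(0.425000) = -8.709924, f(1.970000) = 4.766233 (opposite signs)
step 1: m = 1.197500, f(m) = -5.394087 < 0 → root in [1.197500, 1.970000]
step 2: m = 1.583750, f(m) = -1.642076 < 0 → root in [1.583750, 1.970000]
step 3: m = 1.776875, f(m) = 1.143738 > 0 → root in [1.583750, 1.776875]
step 4: m = 1.680312, f(m) = -0.341371 < 0 → root in [1.680312, 1.776875]
Midpoint of [1.680312, 1.776875] = 1.728594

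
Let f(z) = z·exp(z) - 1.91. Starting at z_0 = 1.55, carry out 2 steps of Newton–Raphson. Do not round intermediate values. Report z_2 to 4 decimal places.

0.8793

f'(z) = (z + 1)·exp(z)
z_0 = 1.550000: f = 5.392779, f' = 12.014249 → z_1 = 1.550000 - (5.392779)/(12.014249) = 1.101135
z_1 = 1.101135: f = 1.401748, f' = 6.319324 → z_2 = 1.101135 - (1.401748)/(6.319324) = 0.879316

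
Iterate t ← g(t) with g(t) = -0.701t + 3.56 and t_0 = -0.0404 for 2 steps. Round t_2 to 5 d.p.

1.04459

t_1 = g(-0.040400) = 3.588320
t_2 = g(3.588320) = 1.044587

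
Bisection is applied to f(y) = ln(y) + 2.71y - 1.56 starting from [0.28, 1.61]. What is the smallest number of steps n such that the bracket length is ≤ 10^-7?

Initial width b − a = 1.61 − 0.28 = 1.330000.
After n steps the width is (b−a)/2^n; need (b−a)/2^n ≤ 10^-7.
So n ≥ log₂(1.330000/10^-7) = log₂(13300000.0000) ≈ 23.6649.
Hence n = 24.

24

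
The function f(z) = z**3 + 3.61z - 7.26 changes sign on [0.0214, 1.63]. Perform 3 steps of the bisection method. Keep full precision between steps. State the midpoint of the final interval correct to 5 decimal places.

f(0.021400) = -7.182736, f(1.630000) = 2.955047 (opposite signs)
step 1: m = 0.825700, f(m) = -3.716277 < 0 → root in [0.825700, 1.630000]
step 2: m = 1.227850, f(m) = -0.976336 < 0 → root in [1.227850, 1.630000]
step 3: m = 1.428925, f(m) = 0.816036 > 0 → root in [1.227850, 1.428925]
Midpoint of [1.227850, 1.428925] = 1.328387

1.32839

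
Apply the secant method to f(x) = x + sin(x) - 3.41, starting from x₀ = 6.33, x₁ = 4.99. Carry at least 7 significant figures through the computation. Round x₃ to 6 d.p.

f(x_0) = 2.966798, f(x_1) = 0.618287
x_2 = 4.990000 - (0.618287)·(4.990000 - 6.330000)/(0.618287 - (2.966798)) = 4.637221; f(x_2) = 0.230045
x_3 = 4.637221 - (0.230045)·(4.637221 - 4.990000)/(0.230045 - (0.618287)) = 4.428189; f(x_3) = 0.058303

4.428189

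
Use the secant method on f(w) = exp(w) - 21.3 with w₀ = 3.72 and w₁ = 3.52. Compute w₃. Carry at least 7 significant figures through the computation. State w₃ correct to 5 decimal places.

3.08537

Secant update: w_(k+1) = w_k − f(w_k)·(w_k − w_(k-1))/(f(w_k) − f(w_(k-1))).
f(w_0) = 19.964394, f(w_1) = 12.484428
w_2 = 3.520000 - (12.484428)·(3.520000 - 3.720000)/(12.484428 - (19.964394)) = 3.186190; f(w_2) = 2.896070
w_3 = 3.186190 - (2.896070)·(3.186190 - 3.520000)/(2.896070 - (12.484428)) = 3.085366; f(w_3) = 0.575477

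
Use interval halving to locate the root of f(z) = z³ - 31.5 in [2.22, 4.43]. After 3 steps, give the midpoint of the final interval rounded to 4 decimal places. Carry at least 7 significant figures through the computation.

f(2.220000) = -20.558952, f(4.430000) = 55.438307 (opposite signs)
step 1: m = 3.325000, f(m) = 5.259953 > 0 → root in [2.220000, 3.325000]
step 2: m = 2.772500, f(m) = -10.188468 < 0 → root in [2.772500, 3.325000]
step 3: m = 3.048750, f(m) = -3.162245 < 0 → root in [3.048750, 3.325000]
Midpoint of [3.048750, 3.325000] = 3.186875

3.1869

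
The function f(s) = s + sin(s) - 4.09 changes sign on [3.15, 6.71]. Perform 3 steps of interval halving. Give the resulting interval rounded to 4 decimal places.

[4.9300, 5.3750]

f(3.150000) = -0.948407, f(6.710000) = 3.033973 (opposite signs)
step 1: m = 4.930000, f(m) = -0.136416 < 0 → root in [4.930000, 6.710000]
step 2: m = 5.820000, f(m) = 1.283200 > 0 → root in [4.930000, 5.820000]
step 3: m = 5.375000, f(m) = 0.496611 > 0 → root in [4.930000, 5.375000]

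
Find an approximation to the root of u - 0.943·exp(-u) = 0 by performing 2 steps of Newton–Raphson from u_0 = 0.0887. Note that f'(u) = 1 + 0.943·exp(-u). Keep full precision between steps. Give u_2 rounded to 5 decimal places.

u_0 = 0.088700: f = -0.774258, f' = 1.862958 → u_1 = 0.088700 - (-0.774258)/(1.862958) = 0.504307
u_1 = 0.504307: f = -0.065193, f' = 1.569500 → u_2 = 0.504307 - (-0.065193)/(1.569500) = 0.545845

0.54584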